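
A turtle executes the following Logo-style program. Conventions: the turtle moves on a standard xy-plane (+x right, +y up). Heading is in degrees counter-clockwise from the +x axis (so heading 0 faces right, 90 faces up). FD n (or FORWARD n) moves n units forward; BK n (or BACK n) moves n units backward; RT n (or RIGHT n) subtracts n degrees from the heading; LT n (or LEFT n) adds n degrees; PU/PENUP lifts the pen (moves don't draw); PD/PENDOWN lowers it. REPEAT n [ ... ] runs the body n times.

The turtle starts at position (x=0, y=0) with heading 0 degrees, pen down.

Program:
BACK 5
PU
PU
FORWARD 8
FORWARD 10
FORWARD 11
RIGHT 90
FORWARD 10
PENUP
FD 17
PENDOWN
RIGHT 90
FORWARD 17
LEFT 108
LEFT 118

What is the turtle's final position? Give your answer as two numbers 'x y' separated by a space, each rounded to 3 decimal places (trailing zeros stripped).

Executing turtle program step by step:
Start: pos=(0,0), heading=0, pen down
BK 5: (0,0) -> (-5,0) [heading=0, draw]
PU: pen up
PU: pen up
FD 8: (-5,0) -> (3,0) [heading=0, move]
FD 10: (3,0) -> (13,0) [heading=0, move]
FD 11: (13,0) -> (24,0) [heading=0, move]
RT 90: heading 0 -> 270
FD 10: (24,0) -> (24,-10) [heading=270, move]
PU: pen up
FD 17: (24,-10) -> (24,-27) [heading=270, move]
PD: pen down
RT 90: heading 270 -> 180
FD 17: (24,-27) -> (7,-27) [heading=180, draw]
LT 108: heading 180 -> 288
LT 118: heading 288 -> 46
Final: pos=(7,-27), heading=46, 2 segment(s) drawn

Answer: 7 -27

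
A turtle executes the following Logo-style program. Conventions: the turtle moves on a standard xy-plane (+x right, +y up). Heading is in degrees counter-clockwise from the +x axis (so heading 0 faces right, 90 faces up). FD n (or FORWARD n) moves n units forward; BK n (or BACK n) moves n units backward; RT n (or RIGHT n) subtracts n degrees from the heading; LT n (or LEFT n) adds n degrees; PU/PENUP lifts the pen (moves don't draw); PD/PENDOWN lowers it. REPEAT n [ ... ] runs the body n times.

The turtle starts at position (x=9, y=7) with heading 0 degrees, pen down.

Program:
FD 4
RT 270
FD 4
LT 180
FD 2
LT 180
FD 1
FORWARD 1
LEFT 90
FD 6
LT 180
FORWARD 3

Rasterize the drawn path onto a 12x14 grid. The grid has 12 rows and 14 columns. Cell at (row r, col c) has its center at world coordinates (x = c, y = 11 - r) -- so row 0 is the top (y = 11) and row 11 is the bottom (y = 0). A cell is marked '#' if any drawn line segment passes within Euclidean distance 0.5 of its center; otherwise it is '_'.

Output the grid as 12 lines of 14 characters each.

Segment 0: (9,7) -> (13,7)
Segment 1: (13,7) -> (13,11)
Segment 2: (13,11) -> (13,9)
Segment 3: (13,9) -> (13,10)
Segment 4: (13,10) -> (13,11)
Segment 5: (13,11) -> (7,11)
Segment 6: (7,11) -> (10,11)

Answer: _______#######
_____________#
_____________#
_____________#
_________#####
______________
______________
______________
______________
______________
______________
______________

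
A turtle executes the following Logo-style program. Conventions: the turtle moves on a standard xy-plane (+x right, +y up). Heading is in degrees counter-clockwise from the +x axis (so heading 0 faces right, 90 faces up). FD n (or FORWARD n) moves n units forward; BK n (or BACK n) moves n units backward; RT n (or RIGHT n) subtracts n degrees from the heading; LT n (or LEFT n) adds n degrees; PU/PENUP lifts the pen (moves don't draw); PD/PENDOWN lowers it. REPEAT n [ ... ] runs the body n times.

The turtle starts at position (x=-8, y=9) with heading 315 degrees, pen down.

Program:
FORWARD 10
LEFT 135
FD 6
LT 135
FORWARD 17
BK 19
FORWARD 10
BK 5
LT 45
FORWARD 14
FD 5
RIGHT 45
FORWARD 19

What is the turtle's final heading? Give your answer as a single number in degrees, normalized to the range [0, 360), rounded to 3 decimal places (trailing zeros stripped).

Executing turtle program step by step:
Start: pos=(-8,9), heading=315, pen down
FD 10: (-8,9) -> (-0.929,1.929) [heading=315, draw]
LT 135: heading 315 -> 90
FD 6: (-0.929,1.929) -> (-0.929,7.929) [heading=90, draw]
LT 135: heading 90 -> 225
FD 17: (-0.929,7.929) -> (-12.95,-4.092) [heading=225, draw]
BK 19: (-12.95,-4.092) -> (0.485,9.343) [heading=225, draw]
FD 10: (0.485,9.343) -> (-6.586,2.272) [heading=225, draw]
BK 5: (-6.586,2.272) -> (-3.05,5.808) [heading=225, draw]
LT 45: heading 225 -> 270
FD 14: (-3.05,5.808) -> (-3.05,-8.192) [heading=270, draw]
FD 5: (-3.05,-8.192) -> (-3.05,-13.192) [heading=270, draw]
RT 45: heading 270 -> 225
FD 19: (-3.05,-13.192) -> (-16.485,-26.627) [heading=225, draw]
Final: pos=(-16.485,-26.627), heading=225, 9 segment(s) drawn

Answer: 225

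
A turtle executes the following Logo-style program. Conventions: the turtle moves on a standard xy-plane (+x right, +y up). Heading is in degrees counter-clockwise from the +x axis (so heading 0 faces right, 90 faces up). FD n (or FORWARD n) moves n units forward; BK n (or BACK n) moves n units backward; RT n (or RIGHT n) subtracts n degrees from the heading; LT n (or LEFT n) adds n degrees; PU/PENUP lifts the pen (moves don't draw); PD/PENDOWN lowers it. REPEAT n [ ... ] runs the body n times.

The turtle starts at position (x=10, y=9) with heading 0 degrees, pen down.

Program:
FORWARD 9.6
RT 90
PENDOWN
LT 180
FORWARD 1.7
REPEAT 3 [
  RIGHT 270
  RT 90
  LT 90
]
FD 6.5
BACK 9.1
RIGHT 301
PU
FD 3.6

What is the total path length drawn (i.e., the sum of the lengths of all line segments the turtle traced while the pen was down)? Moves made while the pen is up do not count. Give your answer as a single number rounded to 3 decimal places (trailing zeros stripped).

Answer: 26.9

Derivation:
Executing turtle program step by step:
Start: pos=(10,9), heading=0, pen down
FD 9.6: (10,9) -> (19.6,9) [heading=0, draw]
RT 90: heading 0 -> 270
PD: pen down
LT 180: heading 270 -> 90
FD 1.7: (19.6,9) -> (19.6,10.7) [heading=90, draw]
REPEAT 3 [
  -- iteration 1/3 --
  RT 270: heading 90 -> 180
  RT 90: heading 180 -> 90
  LT 90: heading 90 -> 180
  -- iteration 2/3 --
  RT 270: heading 180 -> 270
  RT 90: heading 270 -> 180
  LT 90: heading 180 -> 270
  -- iteration 3/3 --
  RT 270: heading 270 -> 0
  RT 90: heading 0 -> 270
  LT 90: heading 270 -> 0
]
FD 6.5: (19.6,10.7) -> (26.1,10.7) [heading=0, draw]
BK 9.1: (26.1,10.7) -> (17,10.7) [heading=0, draw]
RT 301: heading 0 -> 59
PU: pen up
FD 3.6: (17,10.7) -> (18.854,13.786) [heading=59, move]
Final: pos=(18.854,13.786), heading=59, 4 segment(s) drawn

Segment lengths:
  seg 1: (10,9) -> (19.6,9), length = 9.6
  seg 2: (19.6,9) -> (19.6,10.7), length = 1.7
  seg 3: (19.6,10.7) -> (26.1,10.7), length = 6.5
  seg 4: (26.1,10.7) -> (17,10.7), length = 9.1
Total = 26.9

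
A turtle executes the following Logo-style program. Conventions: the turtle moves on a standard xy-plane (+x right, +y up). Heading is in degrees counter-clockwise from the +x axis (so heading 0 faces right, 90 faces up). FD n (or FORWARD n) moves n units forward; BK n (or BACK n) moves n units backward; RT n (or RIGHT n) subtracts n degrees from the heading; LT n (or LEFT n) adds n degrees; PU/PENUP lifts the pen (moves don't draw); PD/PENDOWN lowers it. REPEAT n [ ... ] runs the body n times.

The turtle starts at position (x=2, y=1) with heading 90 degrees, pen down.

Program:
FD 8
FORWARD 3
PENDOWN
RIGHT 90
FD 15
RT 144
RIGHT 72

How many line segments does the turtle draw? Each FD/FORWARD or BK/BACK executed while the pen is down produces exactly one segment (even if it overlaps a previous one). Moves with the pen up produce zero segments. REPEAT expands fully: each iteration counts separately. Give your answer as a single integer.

Executing turtle program step by step:
Start: pos=(2,1), heading=90, pen down
FD 8: (2,1) -> (2,9) [heading=90, draw]
FD 3: (2,9) -> (2,12) [heading=90, draw]
PD: pen down
RT 90: heading 90 -> 0
FD 15: (2,12) -> (17,12) [heading=0, draw]
RT 144: heading 0 -> 216
RT 72: heading 216 -> 144
Final: pos=(17,12), heading=144, 3 segment(s) drawn
Segments drawn: 3

Answer: 3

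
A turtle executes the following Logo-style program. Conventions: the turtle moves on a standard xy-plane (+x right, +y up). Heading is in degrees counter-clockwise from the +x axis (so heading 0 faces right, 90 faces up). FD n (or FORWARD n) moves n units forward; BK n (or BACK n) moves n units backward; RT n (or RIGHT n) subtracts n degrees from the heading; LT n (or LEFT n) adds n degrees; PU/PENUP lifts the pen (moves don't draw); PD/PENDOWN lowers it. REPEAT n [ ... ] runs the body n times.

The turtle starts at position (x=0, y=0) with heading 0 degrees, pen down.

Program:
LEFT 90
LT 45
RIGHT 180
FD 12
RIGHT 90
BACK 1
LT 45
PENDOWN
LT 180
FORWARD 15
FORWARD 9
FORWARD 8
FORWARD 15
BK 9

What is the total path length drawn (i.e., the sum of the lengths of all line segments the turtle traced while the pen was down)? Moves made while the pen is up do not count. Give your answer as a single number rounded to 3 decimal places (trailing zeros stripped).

Executing turtle program step by step:
Start: pos=(0,0), heading=0, pen down
LT 90: heading 0 -> 90
LT 45: heading 90 -> 135
RT 180: heading 135 -> 315
FD 12: (0,0) -> (8.485,-8.485) [heading=315, draw]
RT 90: heading 315 -> 225
BK 1: (8.485,-8.485) -> (9.192,-7.778) [heading=225, draw]
LT 45: heading 225 -> 270
PD: pen down
LT 180: heading 270 -> 90
FD 15: (9.192,-7.778) -> (9.192,7.222) [heading=90, draw]
FD 9: (9.192,7.222) -> (9.192,16.222) [heading=90, draw]
FD 8: (9.192,16.222) -> (9.192,24.222) [heading=90, draw]
FD 15: (9.192,24.222) -> (9.192,39.222) [heading=90, draw]
BK 9: (9.192,39.222) -> (9.192,30.222) [heading=90, draw]
Final: pos=(9.192,30.222), heading=90, 7 segment(s) drawn

Segment lengths:
  seg 1: (0,0) -> (8.485,-8.485), length = 12
  seg 2: (8.485,-8.485) -> (9.192,-7.778), length = 1
  seg 3: (9.192,-7.778) -> (9.192,7.222), length = 15
  seg 4: (9.192,7.222) -> (9.192,16.222), length = 9
  seg 5: (9.192,16.222) -> (9.192,24.222), length = 8
  seg 6: (9.192,24.222) -> (9.192,39.222), length = 15
  seg 7: (9.192,39.222) -> (9.192,30.222), length = 9
Total = 69

Answer: 69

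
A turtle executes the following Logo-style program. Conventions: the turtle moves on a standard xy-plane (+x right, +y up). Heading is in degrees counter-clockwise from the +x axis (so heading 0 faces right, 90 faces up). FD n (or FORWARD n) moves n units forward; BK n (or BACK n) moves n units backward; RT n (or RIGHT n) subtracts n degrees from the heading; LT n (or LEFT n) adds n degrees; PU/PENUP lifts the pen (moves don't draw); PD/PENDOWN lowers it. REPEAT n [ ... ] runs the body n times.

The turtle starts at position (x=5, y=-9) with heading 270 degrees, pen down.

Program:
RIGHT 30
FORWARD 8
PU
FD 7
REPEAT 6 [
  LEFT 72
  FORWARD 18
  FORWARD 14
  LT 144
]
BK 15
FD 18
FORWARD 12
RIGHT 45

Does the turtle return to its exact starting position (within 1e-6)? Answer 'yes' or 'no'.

Answer: no

Derivation:
Executing turtle program step by step:
Start: pos=(5,-9), heading=270, pen down
RT 30: heading 270 -> 240
FD 8: (5,-9) -> (1,-15.928) [heading=240, draw]
PU: pen up
FD 7: (1,-15.928) -> (-2.5,-21.99) [heading=240, move]
REPEAT 6 [
  -- iteration 1/6 --
  LT 72: heading 240 -> 312
  FD 18: (-2.5,-21.99) -> (9.544,-35.367) [heading=312, move]
  FD 14: (9.544,-35.367) -> (18.912,-45.771) [heading=312, move]
  LT 144: heading 312 -> 96
  -- iteration 2/6 --
  LT 72: heading 96 -> 168
  FD 18: (18.912,-45.771) -> (1.306,-42.029) [heading=168, move]
  FD 14: (1.306,-42.029) -> (-12.389,-39.118) [heading=168, move]
  LT 144: heading 168 -> 312
  -- iteration 3/6 --
  LT 72: heading 312 -> 24
  FD 18: (-12.389,-39.118) -> (4.055,-31.797) [heading=24, move]
  FD 14: (4.055,-31.797) -> (16.845,-26.102) [heading=24, move]
  LT 144: heading 24 -> 168
  -- iteration 4/6 --
  LT 72: heading 168 -> 240
  FD 18: (16.845,-26.102) -> (7.845,-41.691) [heading=240, move]
  FD 14: (7.845,-41.691) -> (0.845,-53.815) [heading=240, move]
  LT 144: heading 240 -> 24
  -- iteration 5/6 --
  LT 72: heading 24 -> 96
  FD 18: (0.845,-53.815) -> (-1.037,-35.914) [heading=96, move]
  FD 14: (-1.037,-35.914) -> (-2.5,-21.99) [heading=96, move]
  LT 144: heading 96 -> 240
  -- iteration 6/6 --
  LT 72: heading 240 -> 312
  FD 18: (-2.5,-21.99) -> (9.544,-35.367) [heading=312, move]
  FD 14: (9.544,-35.367) -> (18.912,-45.771) [heading=312, move]
  LT 144: heading 312 -> 96
]
BK 15: (18.912,-45.771) -> (20.48,-60.689) [heading=96, move]
FD 18: (20.48,-60.689) -> (18.599,-42.787) [heading=96, move]
FD 12: (18.599,-42.787) -> (17.344,-30.853) [heading=96, move]
RT 45: heading 96 -> 51
Final: pos=(17.344,-30.853), heading=51, 1 segment(s) drawn

Start position: (5, -9)
Final position: (17.344, -30.853)
Distance = 25.099; >= 1e-6 -> NOT closed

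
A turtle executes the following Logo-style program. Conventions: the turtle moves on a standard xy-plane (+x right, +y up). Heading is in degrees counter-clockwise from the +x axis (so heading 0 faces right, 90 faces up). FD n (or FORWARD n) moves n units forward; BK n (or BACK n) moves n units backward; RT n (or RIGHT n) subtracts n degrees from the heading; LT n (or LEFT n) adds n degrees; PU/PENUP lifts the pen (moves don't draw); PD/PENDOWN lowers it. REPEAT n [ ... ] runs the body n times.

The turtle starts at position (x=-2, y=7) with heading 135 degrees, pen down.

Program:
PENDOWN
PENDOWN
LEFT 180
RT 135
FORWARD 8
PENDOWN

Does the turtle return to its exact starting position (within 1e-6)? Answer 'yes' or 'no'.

Answer: no

Derivation:
Executing turtle program step by step:
Start: pos=(-2,7), heading=135, pen down
PD: pen down
PD: pen down
LT 180: heading 135 -> 315
RT 135: heading 315 -> 180
FD 8: (-2,7) -> (-10,7) [heading=180, draw]
PD: pen down
Final: pos=(-10,7), heading=180, 1 segment(s) drawn

Start position: (-2, 7)
Final position: (-10, 7)
Distance = 8; >= 1e-6 -> NOT closed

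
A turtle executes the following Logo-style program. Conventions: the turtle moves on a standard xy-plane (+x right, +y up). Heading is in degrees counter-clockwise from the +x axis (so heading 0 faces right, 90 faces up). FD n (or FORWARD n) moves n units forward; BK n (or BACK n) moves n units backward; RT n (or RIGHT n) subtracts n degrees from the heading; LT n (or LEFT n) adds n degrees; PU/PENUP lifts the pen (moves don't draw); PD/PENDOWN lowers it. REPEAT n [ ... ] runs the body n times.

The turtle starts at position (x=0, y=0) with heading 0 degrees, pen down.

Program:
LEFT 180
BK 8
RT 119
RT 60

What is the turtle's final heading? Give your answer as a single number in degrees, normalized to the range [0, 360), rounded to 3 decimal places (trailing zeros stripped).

Executing turtle program step by step:
Start: pos=(0,0), heading=0, pen down
LT 180: heading 0 -> 180
BK 8: (0,0) -> (8,0) [heading=180, draw]
RT 119: heading 180 -> 61
RT 60: heading 61 -> 1
Final: pos=(8,0), heading=1, 1 segment(s) drawn

Answer: 1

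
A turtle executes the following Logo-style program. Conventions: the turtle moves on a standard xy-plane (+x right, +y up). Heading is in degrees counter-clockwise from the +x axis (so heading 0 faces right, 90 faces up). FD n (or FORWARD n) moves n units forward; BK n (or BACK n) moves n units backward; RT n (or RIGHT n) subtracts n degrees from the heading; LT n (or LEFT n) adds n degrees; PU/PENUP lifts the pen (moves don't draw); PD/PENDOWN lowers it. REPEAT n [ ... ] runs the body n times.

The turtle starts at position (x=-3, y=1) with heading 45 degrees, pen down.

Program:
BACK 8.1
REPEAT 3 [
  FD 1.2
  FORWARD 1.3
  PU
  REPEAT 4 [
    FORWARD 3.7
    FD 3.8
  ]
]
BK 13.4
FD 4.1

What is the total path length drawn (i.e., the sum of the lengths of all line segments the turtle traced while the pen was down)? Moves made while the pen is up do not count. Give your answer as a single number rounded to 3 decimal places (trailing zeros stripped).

Executing turtle program step by step:
Start: pos=(-3,1), heading=45, pen down
BK 8.1: (-3,1) -> (-8.728,-4.728) [heading=45, draw]
REPEAT 3 [
  -- iteration 1/3 --
  FD 1.2: (-8.728,-4.728) -> (-7.879,-3.879) [heading=45, draw]
  FD 1.3: (-7.879,-3.879) -> (-6.96,-2.96) [heading=45, draw]
  PU: pen up
  REPEAT 4 [
    -- iteration 1/4 --
    FD 3.7: (-6.96,-2.96) -> (-4.344,-0.344) [heading=45, move]
    FD 3.8: (-4.344,-0.344) -> (-1.656,2.344) [heading=45, move]
    -- iteration 2/4 --
    FD 3.7: (-1.656,2.344) -> (0.96,4.96) [heading=45, move]
    FD 3.8: (0.96,4.96) -> (3.647,7.647) [heading=45, move]
    -- iteration 3/4 --
    FD 3.7: (3.647,7.647) -> (6.263,10.263) [heading=45, move]
    FD 3.8: (6.263,10.263) -> (8.95,12.95) [heading=45, move]
    -- iteration 4/4 --
    FD 3.7: (8.95,12.95) -> (11.566,15.566) [heading=45, move]
    FD 3.8: (11.566,15.566) -> (14.253,18.253) [heading=45, move]
  ]
  -- iteration 2/3 --
  FD 1.2: (14.253,18.253) -> (15.102,19.102) [heading=45, move]
  FD 1.3: (15.102,19.102) -> (16.021,20.021) [heading=45, move]
  PU: pen up
  REPEAT 4 [
    -- iteration 1/4 --
    FD 3.7: (16.021,20.021) -> (18.637,22.637) [heading=45, move]
    FD 3.8: (18.637,22.637) -> (21.324,25.324) [heading=45, move]
    -- iteration 2/4 --
    FD 3.7: (21.324,25.324) -> (23.941,27.941) [heading=45, move]
    FD 3.8: (23.941,27.941) -> (26.628,30.628) [heading=45, move]
    -- iteration 3/4 --
    FD 3.7: (26.628,30.628) -> (29.244,33.244) [heading=45, move]
    FD 3.8: (29.244,33.244) -> (31.931,35.931) [heading=45, move]
    -- iteration 4/4 --
    FD 3.7: (31.931,35.931) -> (34.547,38.547) [heading=45, move]
    FD 3.8: (34.547,38.547) -> (37.234,41.234) [heading=45, move]
  ]
  -- iteration 3/3 --
  FD 1.2: (37.234,41.234) -> (38.083,42.083) [heading=45, move]
  FD 1.3: (38.083,42.083) -> (39.002,43.002) [heading=45, move]
  PU: pen up
  REPEAT 4 [
    -- iteration 1/4 --
    FD 3.7: (39.002,43.002) -> (41.618,45.618) [heading=45, move]
    FD 3.8: (41.618,45.618) -> (44.305,48.305) [heading=45, move]
    -- iteration 2/4 --
    FD 3.7: (44.305,48.305) -> (46.922,50.922) [heading=45, move]
    FD 3.8: (46.922,50.922) -> (49.609,53.609) [heading=45, move]
    -- iteration 3/4 --
    FD 3.7: (49.609,53.609) -> (52.225,56.225) [heading=45, move]
    FD 3.8: (52.225,56.225) -> (54.912,58.912) [heading=45, move]
    -- iteration 4/4 --
    FD 3.7: (54.912,58.912) -> (57.528,61.528) [heading=45, move]
    FD 3.8: (57.528,61.528) -> (60.215,64.215) [heading=45, move]
  ]
]
BK 13.4: (60.215,64.215) -> (50.74,54.74) [heading=45, move]
FD 4.1: (50.74,54.74) -> (53.639,57.639) [heading=45, move]
Final: pos=(53.639,57.639), heading=45, 3 segment(s) drawn

Segment lengths:
  seg 1: (-3,1) -> (-8.728,-4.728), length = 8.1
  seg 2: (-8.728,-4.728) -> (-7.879,-3.879), length = 1.2
  seg 3: (-7.879,-3.879) -> (-6.96,-2.96), length = 1.3
Total = 10.6

Answer: 10.6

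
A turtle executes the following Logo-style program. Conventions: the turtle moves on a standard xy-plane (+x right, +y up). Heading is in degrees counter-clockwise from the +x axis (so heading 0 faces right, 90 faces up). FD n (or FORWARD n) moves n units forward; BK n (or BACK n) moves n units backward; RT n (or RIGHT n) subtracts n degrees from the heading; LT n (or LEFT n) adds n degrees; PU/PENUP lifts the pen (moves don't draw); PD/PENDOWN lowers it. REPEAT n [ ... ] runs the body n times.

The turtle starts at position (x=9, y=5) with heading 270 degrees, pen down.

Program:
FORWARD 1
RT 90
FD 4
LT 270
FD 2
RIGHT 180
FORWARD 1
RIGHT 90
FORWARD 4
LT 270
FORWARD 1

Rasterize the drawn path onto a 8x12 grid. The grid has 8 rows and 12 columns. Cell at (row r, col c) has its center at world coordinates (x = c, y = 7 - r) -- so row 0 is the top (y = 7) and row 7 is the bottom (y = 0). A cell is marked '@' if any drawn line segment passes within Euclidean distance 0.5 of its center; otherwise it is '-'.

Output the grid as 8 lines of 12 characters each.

Answer: ------------
-@---@------
-@@@@@---@--
-----@@@@@--
------------
------------
------------
------------

Derivation:
Segment 0: (9,5) -> (9,4)
Segment 1: (9,4) -> (5,4)
Segment 2: (5,4) -> (5,6)
Segment 3: (5,6) -> (5,5)
Segment 4: (5,5) -> (1,5)
Segment 5: (1,5) -> (1,6)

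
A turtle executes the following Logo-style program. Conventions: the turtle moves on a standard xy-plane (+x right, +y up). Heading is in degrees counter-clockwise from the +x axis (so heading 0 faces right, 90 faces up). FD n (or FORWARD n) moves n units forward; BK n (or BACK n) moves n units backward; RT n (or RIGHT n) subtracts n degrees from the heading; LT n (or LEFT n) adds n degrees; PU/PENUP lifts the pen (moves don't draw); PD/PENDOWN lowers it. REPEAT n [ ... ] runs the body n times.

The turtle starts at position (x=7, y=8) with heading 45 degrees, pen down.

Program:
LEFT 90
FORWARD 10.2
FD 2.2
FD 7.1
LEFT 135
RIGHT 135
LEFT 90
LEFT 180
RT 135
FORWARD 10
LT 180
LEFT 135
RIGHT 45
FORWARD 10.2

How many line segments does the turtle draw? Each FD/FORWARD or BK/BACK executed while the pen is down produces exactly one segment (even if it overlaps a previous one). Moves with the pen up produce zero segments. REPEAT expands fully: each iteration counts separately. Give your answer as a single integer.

Executing turtle program step by step:
Start: pos=(7,8), heading=45, pen down
LT 90: heading 45 -> 135
FD 10.2: (7,8) -> (-0.212,15.212) [heading=135, draw]
FD 2.2: (-0.212,15.212) -> (-1.768,16.768) [heading=135, draw]
FD 7.1: (-1.768,16.768) -> (-6.789,21.789) [heading=135, draw]
LT 135: heading 135 -> 270
RT 135: heading 270 -> 135
LT 90: heading 135 -> 225
LT 180: heading 225 -> 45
RT 135: heading 45 -> 270
FD 10: (-6.789,21.789) -> (-6.789,11.789) [heading=270, draw]
LT 180: heading 270 -> 90
LT 135: heading 90 -> 225
RT 45: heading 225 -> 180
FD 10.2: (-6.789,11.789) -> (-16.989,11.789) [heading=180, draw]
Final: pos=(-16.989,11.789), heading=180, 5 segment(s) drawn
Segments drawn: 5

Answer: 5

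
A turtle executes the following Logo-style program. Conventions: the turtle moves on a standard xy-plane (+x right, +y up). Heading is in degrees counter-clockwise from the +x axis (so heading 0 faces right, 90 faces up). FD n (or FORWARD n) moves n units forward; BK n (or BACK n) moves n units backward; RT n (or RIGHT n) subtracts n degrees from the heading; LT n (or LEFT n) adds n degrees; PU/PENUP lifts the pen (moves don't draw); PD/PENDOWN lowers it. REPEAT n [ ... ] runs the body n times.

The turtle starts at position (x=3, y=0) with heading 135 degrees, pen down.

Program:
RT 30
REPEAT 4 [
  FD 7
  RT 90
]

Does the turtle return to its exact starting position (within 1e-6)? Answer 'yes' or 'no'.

Answer: yes

Derivation:
Executing turtle program step by step:
Start: pos=(3,0), heading=135, pen down
RT 30: heading 135 -> 105
REPEAT 4 [
  -- iteration 1/4 --
  FD 7: (3,0) -> (1.188,6.761) [heading=105, draw]
  RT 90: heading 105 -> 15
  -- iteration 2/4 --
  FD 7: (1.188,6.761) -> (7.95,8.573) [heading=15, draw]
  RT 90: heading 15 -> 285
  -- iteration 3/4 --
  FD 7: (7.95,8.573) -> (9.761,1.812) [heading=285, draw]
  RT 90: heading 285 -> 195
  -- iteration 4/4 --
  FD 7: (9.761,1.812) -> (3,0) [heading=195, draw]
  RT 90: heading 195 -> 105
]
Final: pos=(3,0), heading=105, 4 segment(s) drawn

Start position: (3, 0)
Final position: (3, 0)
Distance = 0; < 1e-6 -> CLOSED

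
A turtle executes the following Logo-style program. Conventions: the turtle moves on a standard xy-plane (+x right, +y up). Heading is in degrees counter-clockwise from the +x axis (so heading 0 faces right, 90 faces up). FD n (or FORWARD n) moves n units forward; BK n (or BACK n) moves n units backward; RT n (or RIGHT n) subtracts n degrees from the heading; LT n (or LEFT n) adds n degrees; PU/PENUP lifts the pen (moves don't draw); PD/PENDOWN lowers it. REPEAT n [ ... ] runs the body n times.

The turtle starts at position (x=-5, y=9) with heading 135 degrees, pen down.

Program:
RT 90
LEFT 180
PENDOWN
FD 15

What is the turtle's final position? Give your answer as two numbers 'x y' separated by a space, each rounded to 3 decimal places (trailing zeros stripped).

Executing turtle program step by step:
Start: pos=(-5,9), heading=135, pen down
RT 90: heading 135 -> 45
LT 180: heading 45 -> 225
PD: pen down
FD 15: (-5,9) -> (-15.607,-1.607) [heading=225, draw]
Final: pos=(-15.607,-1.607), heading=225, 1 segment(s) drawn

Answer: -15.607 -1.607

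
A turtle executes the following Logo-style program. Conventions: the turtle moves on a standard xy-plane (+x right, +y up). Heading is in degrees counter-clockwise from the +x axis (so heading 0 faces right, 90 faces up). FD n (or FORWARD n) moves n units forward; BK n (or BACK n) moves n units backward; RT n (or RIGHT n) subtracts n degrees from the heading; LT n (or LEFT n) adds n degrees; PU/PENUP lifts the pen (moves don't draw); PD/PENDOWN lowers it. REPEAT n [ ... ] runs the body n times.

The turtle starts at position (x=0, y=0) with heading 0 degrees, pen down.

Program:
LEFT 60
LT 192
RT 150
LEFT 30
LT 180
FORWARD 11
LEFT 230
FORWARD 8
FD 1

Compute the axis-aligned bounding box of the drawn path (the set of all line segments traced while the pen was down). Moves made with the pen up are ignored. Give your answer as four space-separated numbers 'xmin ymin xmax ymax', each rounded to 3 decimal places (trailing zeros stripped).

Answer: -1.634 -8.489 7.36 0

Derivation:
Executing turtle program step by step:
Start: pos=(0,0), heading=0, pen down
LT 60: heading 0 -> 60
LT 192: heading 60 -> 252
RT 150: heading 252 -> 102
LT 30: heading 102 -> 132
LT 180: heading 132 -> 312
FD 11: (0,0) -> (7.36,-8.175) [heading=312, draw]
LT 230: heading 312 -> 182
FD 8: (7.36,-8.175) -> (-0.635,-8.454) [heading=182, draw]
FD 1: (-0.635,-8.454) -> (-1.634,-8.489) [heading=182, draw]
Final: pos=(-1.634,-8.489), heading=182, 3 segment(s) drawn

Segment endpoints: x in {-1.634, -0.635, 0, 7.36}, y in {-8.489, -8.454, -8.175, 0}
xmin=-1.634, ymin=-8.489, xmax=7.36, ymax=0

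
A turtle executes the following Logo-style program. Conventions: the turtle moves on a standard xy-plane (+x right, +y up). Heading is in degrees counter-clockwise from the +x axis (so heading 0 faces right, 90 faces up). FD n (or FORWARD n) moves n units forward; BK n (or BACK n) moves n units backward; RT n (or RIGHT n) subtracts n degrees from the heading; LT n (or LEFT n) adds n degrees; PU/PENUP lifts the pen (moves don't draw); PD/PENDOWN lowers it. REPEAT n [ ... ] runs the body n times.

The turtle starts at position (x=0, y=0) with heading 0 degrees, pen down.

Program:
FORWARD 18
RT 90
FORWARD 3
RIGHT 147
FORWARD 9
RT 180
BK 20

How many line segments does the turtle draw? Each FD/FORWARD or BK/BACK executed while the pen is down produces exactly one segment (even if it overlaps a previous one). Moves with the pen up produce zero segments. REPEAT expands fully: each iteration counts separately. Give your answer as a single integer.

Executing turtle program step by step:
Start: pos=(0,0), heading=0, pen down
FD 18: (0,0) -> (18,0) [heading=0, draw]
RT 90: heading 0 -> 270
FD 3: (18,0) -> (18,-3) [heading=270, draw]
RT 147: heading 270 -> 123
FD 9: (18,-3) -> (13.098,4.548) [heading=123, draw]
RT 180: heading 123 -> 303
BK 20: (13.098,4.548) -> (2.205,21.321) [heading=303, draw]
Final: pos=(2.205,21.321), heading=303, 4 segment(s) drawn
Segments drawn: 4

Answer: 4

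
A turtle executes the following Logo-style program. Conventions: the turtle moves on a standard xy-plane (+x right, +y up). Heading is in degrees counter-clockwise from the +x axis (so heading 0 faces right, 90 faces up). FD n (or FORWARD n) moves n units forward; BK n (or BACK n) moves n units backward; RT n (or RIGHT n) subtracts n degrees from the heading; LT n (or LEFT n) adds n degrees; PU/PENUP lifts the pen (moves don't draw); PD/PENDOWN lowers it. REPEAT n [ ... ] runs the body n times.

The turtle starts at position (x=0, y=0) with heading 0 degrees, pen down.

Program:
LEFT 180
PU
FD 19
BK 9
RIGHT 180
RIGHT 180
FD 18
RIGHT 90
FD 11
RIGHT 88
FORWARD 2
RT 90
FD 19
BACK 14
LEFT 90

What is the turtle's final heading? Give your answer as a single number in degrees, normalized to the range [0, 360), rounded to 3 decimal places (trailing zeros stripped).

Executing turtle program step by step:
Start: pos=(0,0), heading=0, pen down
LT 180: heading 0 -> 180
PU: pen up
FD 19: (0,0) -> (-19,0) [heading=180, move]
BK 9: (-19,0) -> (-10,0) [heading=180, move]
RT 180: heading 180 -> 0
RT 180: heading 0 -> 180
FD 18: (-10,0) -> (-28,0) [heading=180, move]
RT 90: heading 180 -> 90
FD 11: (-28,0) -> (-28,11) [heading=90, move]
RT 88: heading 90 -> 2
FD 2: (-28,11) -> (-26.001,11.07) [heading=2, move]
RT 90: heading 2 -> 272
FD 19: (-26.001,11.07) -> (-25.338,-7.919) [heading=272, move]
BK 14: (-25.338,-7.919) -> (-25.827,6.073) [heading=272, move]
LT 90: heading 272 -> 2
Final: pos=(-25.827,6.073), heading=2, 0 segment(s) drawn

Answer: 2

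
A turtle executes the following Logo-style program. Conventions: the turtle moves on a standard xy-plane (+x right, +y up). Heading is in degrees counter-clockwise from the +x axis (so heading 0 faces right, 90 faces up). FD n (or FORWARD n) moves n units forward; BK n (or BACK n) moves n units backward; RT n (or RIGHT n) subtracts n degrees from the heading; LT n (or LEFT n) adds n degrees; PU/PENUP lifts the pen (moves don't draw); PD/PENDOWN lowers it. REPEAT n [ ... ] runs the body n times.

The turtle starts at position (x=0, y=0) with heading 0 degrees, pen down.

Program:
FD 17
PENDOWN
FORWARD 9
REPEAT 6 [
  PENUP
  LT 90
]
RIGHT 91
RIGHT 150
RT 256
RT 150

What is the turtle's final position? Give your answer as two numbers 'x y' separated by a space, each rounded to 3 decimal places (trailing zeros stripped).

Answer: 26 0

Derivation:
Executing turtle program step by step:
Start: pos=(0,0), heading=0, pen down
FD 17: (0,0) -> (17,0) [heading=0, draw]
PD: pen down
FD 9: (17,0) -> (26,0) [heading=0, draw]
REPEAT 6 [
  -- iteration 1/6 --
  PU: pen up
  LT 90: heading 0 -> 90
  -- iteration 2/6 --
  PU: pen up
  LT 90: heading 90 -> 180
  -- iteration 3/6 --
  PU: pen up
  LT 90: heading 180 -> 270
  -- iteration 4/6 --
  PU: pen up
  LT 90: heading 270 -> 0
  -- iteration 5/6 --
  PU: pen up
  LT 90: heading 0 -> 90
  -- iteration 6/6 --
  PU: pen up
  LT 90: heading 90 -> 180
]
RT 91: heading 180 -> 89
RT 150: heading 89 -> 299
RT 256: heading 299 -> 43
RT 150: heading 43 -> 253
Final: pos=(26,0), heading=253, 2 segment(s) drawn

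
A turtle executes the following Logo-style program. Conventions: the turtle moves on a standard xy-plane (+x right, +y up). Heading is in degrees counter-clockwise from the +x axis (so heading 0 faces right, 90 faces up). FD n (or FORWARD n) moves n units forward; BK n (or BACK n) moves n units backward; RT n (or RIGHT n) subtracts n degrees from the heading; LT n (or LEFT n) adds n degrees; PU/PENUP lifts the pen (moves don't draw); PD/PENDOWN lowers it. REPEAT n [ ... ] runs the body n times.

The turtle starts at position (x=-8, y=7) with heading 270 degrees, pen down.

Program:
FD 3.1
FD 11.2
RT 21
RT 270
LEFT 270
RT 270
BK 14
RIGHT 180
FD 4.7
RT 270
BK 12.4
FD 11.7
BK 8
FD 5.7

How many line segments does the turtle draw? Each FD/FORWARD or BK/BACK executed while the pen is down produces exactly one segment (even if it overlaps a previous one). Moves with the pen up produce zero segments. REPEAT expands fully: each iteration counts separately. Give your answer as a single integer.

Executing turtle program step by step:
Start: pos=(-8,7), heading=270, pen down
FD 3.1: (-8,7) -> (-8,3.9) [heading=270, draw]
FD 11.2: (-8,3.9) -> (-8,-7.3) [heading=270, draw]
RT 21: heading 270 -> 249
RT 270: heading 249 -> 339
LT 270: heading 339 -> 249
RT 270: heading 249 -> 339
BK 14: (-8,-7.3) -> (-21.07,-2.283) [heading=339, draw]
RT 180: heading 339 -> 159
FD 4.7: (-21.07,-2.283) -> (-25.458,-0.599) [heading=159, draw]
RT 270: heading 159 -> 249
BK 12.4: (-25.458,-0.599) -> (-21.014,10.978) [heading=249, draw]
FD 11.7: (-21.014,10.978) -> (-25.207,0.055) [heading=249, draw]
BK 8: (-25.207,0.055) -> (-22.34,7.524) [heading=249, draw]
FD 5.7: (-22.34,7.524) -> (-24.383,2.202) [heading=249, draw]
Final: pos=(-24.383,2.202), heading=249, 8 segment(s) drawn
Segments drawn: 8

Answer: 8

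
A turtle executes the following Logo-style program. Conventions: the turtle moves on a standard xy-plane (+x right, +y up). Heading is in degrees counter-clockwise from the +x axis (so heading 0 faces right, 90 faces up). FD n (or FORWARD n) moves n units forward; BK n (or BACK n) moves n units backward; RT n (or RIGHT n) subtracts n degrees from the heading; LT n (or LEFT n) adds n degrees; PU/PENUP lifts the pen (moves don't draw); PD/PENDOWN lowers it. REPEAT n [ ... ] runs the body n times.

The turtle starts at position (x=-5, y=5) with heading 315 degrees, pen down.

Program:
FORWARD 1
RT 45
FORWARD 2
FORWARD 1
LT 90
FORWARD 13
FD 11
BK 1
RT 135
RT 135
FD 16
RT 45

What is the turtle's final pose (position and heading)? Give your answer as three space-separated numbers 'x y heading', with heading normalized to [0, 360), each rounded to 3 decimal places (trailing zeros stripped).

Executing turtle program step by step:
Start: pos=(-5,5), heading=315, pen down
FD 1: (-5,5) -> (-4.293,4.293) [heading=315, draw]
RT 45: heading 315 -> 270
FD 2: (-4.293,4.293) -> (-4.293,2.293) [heading=270, draw]
FD 1: (-4.293,2.293) -> (-4.293,1.293) [heading=270, draw]
LT 90: heading 270 -> 0
FD 13: (-4.293,1.293) -> (8.707,1.293) [heading=0, draw]
FD 11: (8.707,1.293) -> (19.707,1.293) [heading=0, draw]
BK 1: (19.707,1.293) -> (18.707,1.293) [heading=0, draw]
RT 135: heading 0 -> 225
RT 135: heading 225 -> 90
FD 16: (18.707,1.293) -> (18.707,17.293) [heading=90, draw]
RT 45: heading 90 -> 45
Final: pos=(18.707,17.293), heading=45, 7 segment(s) drawn

Answer: 18.707 17.293 45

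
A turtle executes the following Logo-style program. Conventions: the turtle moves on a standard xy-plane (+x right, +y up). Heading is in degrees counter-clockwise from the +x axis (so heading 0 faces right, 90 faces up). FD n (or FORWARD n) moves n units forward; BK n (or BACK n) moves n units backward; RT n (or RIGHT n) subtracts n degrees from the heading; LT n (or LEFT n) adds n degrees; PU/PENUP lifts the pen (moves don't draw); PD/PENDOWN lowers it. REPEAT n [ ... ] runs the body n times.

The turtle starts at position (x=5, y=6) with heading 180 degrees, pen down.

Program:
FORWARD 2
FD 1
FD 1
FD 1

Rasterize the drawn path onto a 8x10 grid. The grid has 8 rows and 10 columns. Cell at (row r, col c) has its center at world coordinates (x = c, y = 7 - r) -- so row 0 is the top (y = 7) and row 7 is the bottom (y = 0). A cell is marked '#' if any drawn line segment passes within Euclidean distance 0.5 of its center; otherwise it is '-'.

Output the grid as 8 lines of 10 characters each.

Segment 0: (5,6) -> (3,6)
Segment 1: (3,6) -> (2,6)
Segment 2: (2,6) -> (1,6)
Segment 3: (1,6) -> (0,6)

Answer: ----------
######----
----------
----------
----------
----------
----------
----------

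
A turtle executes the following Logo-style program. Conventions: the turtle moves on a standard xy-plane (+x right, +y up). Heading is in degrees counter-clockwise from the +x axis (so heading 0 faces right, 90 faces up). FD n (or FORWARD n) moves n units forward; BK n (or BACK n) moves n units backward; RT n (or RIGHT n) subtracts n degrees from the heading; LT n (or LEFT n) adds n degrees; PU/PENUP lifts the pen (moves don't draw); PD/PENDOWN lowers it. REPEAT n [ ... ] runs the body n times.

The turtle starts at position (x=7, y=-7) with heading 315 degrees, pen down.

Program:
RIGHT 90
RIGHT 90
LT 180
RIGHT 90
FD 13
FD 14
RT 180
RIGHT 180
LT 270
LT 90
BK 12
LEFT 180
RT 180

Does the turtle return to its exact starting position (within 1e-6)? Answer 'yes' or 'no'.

Executing turtle program step by step:
Start: pos=(7,-7), heading=315, pen down
RT 90: heading 315 -> 225
RT 90: heading 225 -> 135
LT 180: heading 135 -> 315
RT 90: heading 315 -> 225
FD 13: (7,-7) -> (-2.192,-16.192) [heading=225, draw]
FD 14: (-2.192,-16.192) -> (-12.092,-26.092) [heading=225, draw]
RT 180: heading 225 -> 45
RT 180: heading 45 -> 225
LT 270: heading 225 -> 135
LT 90: heading 135 -> 225
BK 12: (-12.092,-26.092) -> (-3.607,-17.607) [heading=225, draw]
LT 180: heading 225 -> 45
RT 180: heading 45 -> 225
Final: pos=(-3.607,-17.607), heading=225, 3 segment(s) drawn

Start position: (7, -7)
Final position: (-3.607, -17.607)
Distance = 15; >= 1e-6 -> NOT closed

Answer: no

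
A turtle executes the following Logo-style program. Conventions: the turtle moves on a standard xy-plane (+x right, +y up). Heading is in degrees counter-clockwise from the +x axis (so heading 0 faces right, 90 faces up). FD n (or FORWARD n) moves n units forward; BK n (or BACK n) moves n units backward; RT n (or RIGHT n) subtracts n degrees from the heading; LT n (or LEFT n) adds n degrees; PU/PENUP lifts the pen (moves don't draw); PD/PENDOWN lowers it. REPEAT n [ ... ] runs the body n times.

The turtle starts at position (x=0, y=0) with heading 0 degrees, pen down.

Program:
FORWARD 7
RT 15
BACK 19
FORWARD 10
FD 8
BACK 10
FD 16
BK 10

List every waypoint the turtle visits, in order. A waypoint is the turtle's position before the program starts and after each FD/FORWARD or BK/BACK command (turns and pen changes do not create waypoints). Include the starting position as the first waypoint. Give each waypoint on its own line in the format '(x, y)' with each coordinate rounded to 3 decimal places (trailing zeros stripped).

Answer: (0, 0)
(7, 0)
(-11.353, 4.918)
(-1.693, 2.329)
(6.034, 0.259)
(-3.625, 2.847)
(11.83, -1.294)
(2.17, 1.294)

Derivation:
Executing turtle program step by step:
Start: pos=(0,0), heading=0, pen down
FD 7: (0,0) -> (7,0) [heading=0, draw]
RT 15: heading 0 -> 345
BK 19: (7,0) -> (-11.353,4.918) [heading=345, draw]
FD 10: (-11.353,4.918) -> (-1.693,2.329) [heading=345, draw]
FD 8: (-1.693,2.329) -> (6.034,0.259) [heading=345, draw]
BK 10: (6.034,0.259) -> (-3.625,2.847) [heading=345, draw]
FD 16: (-3.625,2.847) -> (11.83,-1.294) [heading=345, draw]
BK 10: (11.83,-1.294) -> (2.17,1.294) [heading=345, draw]
Final: pos=(2.17,1.294), heading=345, 7 segment(s) drawn
Waypoints (8 total):
(0, 0)
(7, 0)
(-11.353, 4.918)
(-1.693, 2.329)
(6.034, 0.259)
(-3.625, 2.847)
(11.83, -1.294)
(2.17, 1.294)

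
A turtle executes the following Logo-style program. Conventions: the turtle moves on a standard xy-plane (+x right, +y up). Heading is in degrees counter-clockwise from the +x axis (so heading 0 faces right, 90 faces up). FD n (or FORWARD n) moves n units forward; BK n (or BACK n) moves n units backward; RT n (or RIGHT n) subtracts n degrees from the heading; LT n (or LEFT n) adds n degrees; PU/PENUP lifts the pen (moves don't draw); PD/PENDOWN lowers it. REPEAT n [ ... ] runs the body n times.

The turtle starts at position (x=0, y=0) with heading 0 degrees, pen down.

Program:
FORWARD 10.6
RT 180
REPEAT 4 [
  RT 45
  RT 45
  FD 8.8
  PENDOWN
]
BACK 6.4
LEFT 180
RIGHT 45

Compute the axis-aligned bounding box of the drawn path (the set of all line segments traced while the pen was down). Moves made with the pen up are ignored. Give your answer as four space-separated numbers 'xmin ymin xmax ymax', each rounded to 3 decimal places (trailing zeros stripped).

Answer: 0 0 19.4 8.8

Derivation:
Executing turtle program step by step:
Start: pos=(0,0), heading=0, pen down
FD 10.6: (0,0) -> (10.6,0) [heading=0, draw]
RT 180: heading 0 -> 180
REPEAT 4 [
  -- iteration 1/4 --
  RT 45: heading 180 -> 135
  RT 45: heading 135 -> 90
  FD 8.8: (10.6,0) -> (10.6,8.8) [heading=90, draw]
  PD: pen down
  -- iteration 2/4 --
  RT 45: heading 90 -> 45
  RT 45: heading 45 -> 0
  FD 8.8: (10.6,8.8) -> (19.4,8.8) [heading=0, draw]
  PD: pen down
  -- iteration 3/4 --
  RT 45: heading 0 -> 315
  RT 45: heading 315 -> 270
  FD 8.8: (19.4,8.8) -> (19.4,0) [heading=270, draw]
  PD: pen down
  -- iteration 4/4 --
  RT 45: heading 270 -> 225
  RT 45: heading 225 -> 180
  FD 8.8: (19.4,0) -> (10.6,0) [heading=180, draw]
  PD: pen down
]
BK 6.4: (10.6,0) -> (17,0) [heading=180, draw]
LT 180: heading 180 -> 0
RT 45: heading 0 -> 315
Final: pos=(17,0), heading=315, 6 segment(s) drawn

Segment endpoints: x in {0, 10.6, 10.6, 10.6, 17, 19.4, 19.4}, y in {0, 0, 0, 0, 8.8, 8.8}
xmin=0, ymin=0, xmax=19.4, ymax=8.8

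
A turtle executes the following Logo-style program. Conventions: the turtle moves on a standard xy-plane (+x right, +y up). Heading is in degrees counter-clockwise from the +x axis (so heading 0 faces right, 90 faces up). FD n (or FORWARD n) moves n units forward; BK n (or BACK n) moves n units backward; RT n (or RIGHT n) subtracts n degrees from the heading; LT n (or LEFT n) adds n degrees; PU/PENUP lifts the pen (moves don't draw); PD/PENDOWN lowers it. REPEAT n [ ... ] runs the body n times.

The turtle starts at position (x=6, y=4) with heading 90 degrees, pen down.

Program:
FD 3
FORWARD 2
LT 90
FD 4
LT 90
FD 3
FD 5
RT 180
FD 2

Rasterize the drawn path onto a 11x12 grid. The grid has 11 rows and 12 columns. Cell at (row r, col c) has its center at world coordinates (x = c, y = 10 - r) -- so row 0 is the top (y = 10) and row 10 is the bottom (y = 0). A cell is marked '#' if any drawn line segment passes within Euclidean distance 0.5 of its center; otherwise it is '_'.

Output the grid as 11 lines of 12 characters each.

Answer: ____________
__#####_____
__#___#_____
__#___#_____
__#___#_____
__#___#_____
__#___#_____
__#_________
__#_________
__#_________
____________

Derivation:
Segment 0: (6,4) -> (6,7)
Segment 1: (6,7) -> (6,9)
Segment 2: (6,9) -> (2,9)
Segment 3: (2,9) -> (2,6)
Segment 4: (2,6) -> (2,1)
Segment 5: (2,1) -> (2,3)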